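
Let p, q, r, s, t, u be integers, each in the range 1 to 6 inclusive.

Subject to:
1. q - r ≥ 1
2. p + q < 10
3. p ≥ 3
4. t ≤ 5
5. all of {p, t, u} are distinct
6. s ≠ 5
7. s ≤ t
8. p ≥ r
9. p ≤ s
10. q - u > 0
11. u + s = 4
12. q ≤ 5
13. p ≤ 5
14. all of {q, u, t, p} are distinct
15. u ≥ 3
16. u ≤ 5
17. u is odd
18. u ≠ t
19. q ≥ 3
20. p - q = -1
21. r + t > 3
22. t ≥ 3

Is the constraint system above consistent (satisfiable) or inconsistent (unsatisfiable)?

Unsatisfiable

Constraints 3, 4, 12, 13, 15, 16, 19, and 22 confine each of q, u, t, p to the 3 values {3, …, 5}.
Constraint 14 requires all 4 of them to be distinct, but only 3 values are available — impossible by the pigeonhole principle.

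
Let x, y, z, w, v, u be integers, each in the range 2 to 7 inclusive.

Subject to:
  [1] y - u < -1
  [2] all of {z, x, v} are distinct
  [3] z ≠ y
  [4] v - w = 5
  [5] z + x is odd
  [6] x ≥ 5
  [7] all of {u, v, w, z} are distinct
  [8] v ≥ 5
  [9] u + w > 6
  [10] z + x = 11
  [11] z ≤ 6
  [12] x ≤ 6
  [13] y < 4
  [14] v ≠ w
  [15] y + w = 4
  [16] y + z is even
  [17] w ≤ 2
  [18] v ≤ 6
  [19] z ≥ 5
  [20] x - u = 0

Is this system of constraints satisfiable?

Constraints 6, 8, 11, 12, 18, and 19 confine each of z, x, v to the 2 values {5, 6}.
Constraint 2 requires all 3 of them to be distinct, but only 2 values are available — impossible by the pigeonhole principle.

Unsatisfiable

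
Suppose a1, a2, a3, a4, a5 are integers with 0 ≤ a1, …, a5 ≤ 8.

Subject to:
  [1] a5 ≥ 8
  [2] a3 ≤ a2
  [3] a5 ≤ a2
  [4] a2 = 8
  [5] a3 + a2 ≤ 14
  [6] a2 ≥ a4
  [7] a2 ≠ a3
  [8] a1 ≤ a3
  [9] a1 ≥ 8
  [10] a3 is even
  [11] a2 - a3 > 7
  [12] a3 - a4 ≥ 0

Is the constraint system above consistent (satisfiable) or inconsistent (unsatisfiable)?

From constraints 8 and 9: a3 ≥ a1 ≥ 8. From constraints 1 and 3: a2 ≥ a5 ≥ 8. Hence a3 + a2 ≥ 16. But constraint 5 requires a3 + a2 ≤ 14, and 14 < 16. Contradiction.

Unsatisfiable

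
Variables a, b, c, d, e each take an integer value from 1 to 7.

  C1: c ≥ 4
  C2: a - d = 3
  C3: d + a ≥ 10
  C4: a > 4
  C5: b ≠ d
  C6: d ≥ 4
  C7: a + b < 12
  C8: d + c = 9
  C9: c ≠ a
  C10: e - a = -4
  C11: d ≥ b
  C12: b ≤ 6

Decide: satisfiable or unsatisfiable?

Take a = 7, b = 3, c = 5, d = 4, e = 3. Then constraint 2: a - d = 3; constraint 3: d + a = 11, and every other listed constraint is also met.

Satisfiable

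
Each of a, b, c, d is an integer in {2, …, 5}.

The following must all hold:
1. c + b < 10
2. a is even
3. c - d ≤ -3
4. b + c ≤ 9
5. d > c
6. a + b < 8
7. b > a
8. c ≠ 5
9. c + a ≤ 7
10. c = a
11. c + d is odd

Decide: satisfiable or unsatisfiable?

Setting (a, b, c, d) = (2, 5, 2, 5) satisfies everything: constraint 1: c + b = 7; constraint 3: c - d = -3, and the others follow.

Satisfiable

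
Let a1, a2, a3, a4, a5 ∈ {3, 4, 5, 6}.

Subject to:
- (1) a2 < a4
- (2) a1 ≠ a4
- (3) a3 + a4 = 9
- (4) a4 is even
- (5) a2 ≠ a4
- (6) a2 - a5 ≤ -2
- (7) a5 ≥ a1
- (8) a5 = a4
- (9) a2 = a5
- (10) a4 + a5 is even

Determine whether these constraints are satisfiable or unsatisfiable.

From constraints 8 and 9, a2 = a5 = a4, so a2 = a4. But constraint 5 says a2 ≠ a4. Contradiction.

Unsatisfiable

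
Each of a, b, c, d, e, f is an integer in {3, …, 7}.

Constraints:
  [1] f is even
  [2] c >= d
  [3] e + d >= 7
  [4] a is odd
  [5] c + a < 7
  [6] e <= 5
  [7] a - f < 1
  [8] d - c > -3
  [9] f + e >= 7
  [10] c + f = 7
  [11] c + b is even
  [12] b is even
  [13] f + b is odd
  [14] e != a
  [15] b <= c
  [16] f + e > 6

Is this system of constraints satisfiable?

Unsatisfiable

Constraint 1 makes f even and constraint 12 makes b even, so f + b must be even. Constraint 13 says f + b is odd — contradiction.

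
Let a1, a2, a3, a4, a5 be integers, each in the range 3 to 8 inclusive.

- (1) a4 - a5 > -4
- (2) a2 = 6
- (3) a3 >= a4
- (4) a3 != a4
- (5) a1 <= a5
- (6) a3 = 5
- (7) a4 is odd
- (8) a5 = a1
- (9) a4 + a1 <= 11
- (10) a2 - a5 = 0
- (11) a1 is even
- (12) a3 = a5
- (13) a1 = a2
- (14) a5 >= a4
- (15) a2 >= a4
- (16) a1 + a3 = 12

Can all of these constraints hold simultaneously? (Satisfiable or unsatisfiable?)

Unsatisfiable

Constraint 6 fixes a3 = 5 and constraint 2 fixes a2 = 6. Constraints 8, 12, and 13 give a3 = a5 = a1 = a2, so a3 = a2. But 5 ≠ 6 — contradiction.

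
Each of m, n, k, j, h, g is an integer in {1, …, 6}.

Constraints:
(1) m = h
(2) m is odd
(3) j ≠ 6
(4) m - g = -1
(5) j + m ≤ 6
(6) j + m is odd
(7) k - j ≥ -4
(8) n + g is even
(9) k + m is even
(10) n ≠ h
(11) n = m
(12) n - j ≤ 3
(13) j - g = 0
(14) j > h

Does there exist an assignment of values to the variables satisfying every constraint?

Unsatisfiable

From constraints 1 and 11, n = m = h, so n = h. But constraint 10 says n ≠ h. Contradiction.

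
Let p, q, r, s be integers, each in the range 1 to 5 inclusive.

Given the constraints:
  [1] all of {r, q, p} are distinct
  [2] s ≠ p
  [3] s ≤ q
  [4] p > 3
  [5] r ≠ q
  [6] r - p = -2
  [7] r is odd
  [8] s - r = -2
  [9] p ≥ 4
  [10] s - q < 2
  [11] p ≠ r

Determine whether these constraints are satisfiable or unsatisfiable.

Try p = 5, q = 2, r = 3, s = 1.
Check constraint 6: r - p = -2; constraint 8: s - r = -2; constraint 10: s - q = -1. The remaining constraints are straightforward to verify.

Satisfiable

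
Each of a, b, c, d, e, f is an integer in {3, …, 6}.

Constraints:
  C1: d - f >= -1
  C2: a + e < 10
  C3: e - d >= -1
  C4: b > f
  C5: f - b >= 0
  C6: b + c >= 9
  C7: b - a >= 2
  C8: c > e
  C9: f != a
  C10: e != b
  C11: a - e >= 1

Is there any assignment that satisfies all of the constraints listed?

Constraints 1, 3, 5, 7, and 11 give b − a ≥ 2, a − e ≥ 1, e − d ≥ -1, d − f ≥ -1, f − b ≥ 0.
Adding all 5 inequalities: the left sides telescope to 0, and the right sides sum to 2 + 1 + (-1) + (-1) + 0 = 1. So 0 ≥ 1, which is false.

Unsatisfiable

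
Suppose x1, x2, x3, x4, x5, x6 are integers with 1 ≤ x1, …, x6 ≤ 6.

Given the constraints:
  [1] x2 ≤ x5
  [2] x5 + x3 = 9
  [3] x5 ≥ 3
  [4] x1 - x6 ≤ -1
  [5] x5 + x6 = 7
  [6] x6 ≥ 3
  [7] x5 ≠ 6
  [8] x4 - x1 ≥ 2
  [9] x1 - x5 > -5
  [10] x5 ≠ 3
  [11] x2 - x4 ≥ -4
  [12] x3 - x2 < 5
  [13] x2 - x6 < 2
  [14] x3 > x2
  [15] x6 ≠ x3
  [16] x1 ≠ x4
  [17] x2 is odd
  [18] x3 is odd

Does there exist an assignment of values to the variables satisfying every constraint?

Satisfiable

The assignment x1 = 2, x2 = 3, x3 = 5, x4 = 5, x5 = 4, x6 = 3 works:
  constraint 2 holds since x5 + x3 = 9.
  constraint 4 holds since x1 - x6 = -1.
The rest check out directly.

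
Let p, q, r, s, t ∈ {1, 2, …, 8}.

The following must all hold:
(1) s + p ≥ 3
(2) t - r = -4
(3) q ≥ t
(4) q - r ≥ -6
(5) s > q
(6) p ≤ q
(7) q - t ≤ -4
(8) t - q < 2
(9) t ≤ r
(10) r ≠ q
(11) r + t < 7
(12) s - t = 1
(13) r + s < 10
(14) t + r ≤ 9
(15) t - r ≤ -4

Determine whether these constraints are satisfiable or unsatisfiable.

Constraints 4, 7, and 15 give t − q ≥ 4, q − r ≥ -6, r − t ≥ 4.
Adding all 3 inequalities: the left sides telescope to 0, and the right sides sum to 4 + (-6) + 4 = 2. So 0 ≥ 2, which is false.

Unsatisfiable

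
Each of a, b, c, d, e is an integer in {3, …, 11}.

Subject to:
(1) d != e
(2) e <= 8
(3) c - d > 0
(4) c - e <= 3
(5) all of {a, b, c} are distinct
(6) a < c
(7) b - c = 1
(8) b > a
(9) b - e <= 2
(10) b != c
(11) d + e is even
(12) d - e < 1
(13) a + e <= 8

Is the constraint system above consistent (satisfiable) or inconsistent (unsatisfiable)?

Satisfiable

Take a = 3, b = 6, c = 5, d = 3, e = 5. Then constraint 3: c - d = 2; constraint 4: c - e = 0, and every other listed constraint is also met.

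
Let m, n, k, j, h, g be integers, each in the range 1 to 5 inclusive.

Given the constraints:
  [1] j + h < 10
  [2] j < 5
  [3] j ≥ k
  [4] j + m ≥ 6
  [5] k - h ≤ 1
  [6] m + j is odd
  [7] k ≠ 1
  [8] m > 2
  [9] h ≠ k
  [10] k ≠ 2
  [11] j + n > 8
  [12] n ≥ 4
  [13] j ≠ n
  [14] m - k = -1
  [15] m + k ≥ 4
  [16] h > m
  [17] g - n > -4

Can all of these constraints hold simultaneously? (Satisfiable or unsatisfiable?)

One satisfying assignment is m = 3, n = 5, k = 4, j = 4, h = 5, g = 2.
For the less obvious constraints — constraint 1: j + h = 9; constraint 4: j + m = 7; constraint 5: k - h = -1 — and the others hold by inspection.

Satisfiable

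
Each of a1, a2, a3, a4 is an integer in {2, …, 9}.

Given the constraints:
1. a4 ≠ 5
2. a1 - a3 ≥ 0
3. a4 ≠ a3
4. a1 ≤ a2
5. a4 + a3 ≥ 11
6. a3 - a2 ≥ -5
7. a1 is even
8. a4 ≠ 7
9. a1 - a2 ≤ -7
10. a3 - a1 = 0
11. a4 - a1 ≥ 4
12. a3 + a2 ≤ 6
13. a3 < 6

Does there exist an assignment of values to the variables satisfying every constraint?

Constraints 2, 6, and 9 give a1 − a3 ≥ 0, a3 − a2 ≥ -5, a2 − a1 ≥ 7.
Adding all 3 inequalities: the left sides telescope to 0, and the right sides sum to 0 + (-5) + 7 = 2. So 0 ≥ 2, which is false.

Unsatisfiable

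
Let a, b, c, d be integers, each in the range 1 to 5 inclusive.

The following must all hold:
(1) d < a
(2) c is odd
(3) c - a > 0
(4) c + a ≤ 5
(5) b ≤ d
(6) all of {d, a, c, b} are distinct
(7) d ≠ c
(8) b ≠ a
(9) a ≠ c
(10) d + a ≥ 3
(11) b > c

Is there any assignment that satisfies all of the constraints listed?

Unsatisfiable

Constraints 1, 3, 5, and 11 give a < c, c < b, b ≤ d, d < a. Chaining: a < c < b ≤ d < a, which forces a < a — impossible.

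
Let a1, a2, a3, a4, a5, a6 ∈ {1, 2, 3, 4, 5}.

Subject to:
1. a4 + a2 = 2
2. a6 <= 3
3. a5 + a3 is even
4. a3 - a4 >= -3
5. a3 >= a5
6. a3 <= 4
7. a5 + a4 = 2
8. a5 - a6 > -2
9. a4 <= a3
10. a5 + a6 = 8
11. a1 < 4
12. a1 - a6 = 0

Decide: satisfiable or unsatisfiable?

Unsatisfiable

From constraints 5 and 6: a5 ≤ a3 ≤ 4. From constraint 2: a6 ≤ 3. Hence a5 + a6 ≤ 7. But constraint 10 requires a5 + a6 = 8, and 8 > 7. Contradiction.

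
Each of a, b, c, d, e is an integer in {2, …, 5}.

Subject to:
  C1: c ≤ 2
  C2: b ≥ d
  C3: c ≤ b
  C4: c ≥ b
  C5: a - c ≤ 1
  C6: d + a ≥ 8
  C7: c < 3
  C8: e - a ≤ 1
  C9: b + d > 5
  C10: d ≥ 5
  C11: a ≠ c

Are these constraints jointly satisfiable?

From constraints 2 and 10: b ≥ d and d ≥ 5, so b ≥ 5. From constraints 1 and 4: b ≤ c and c ≤ 2, so b ≤ 2. But 2 < 5, so no value of b works.

Unsatisfiable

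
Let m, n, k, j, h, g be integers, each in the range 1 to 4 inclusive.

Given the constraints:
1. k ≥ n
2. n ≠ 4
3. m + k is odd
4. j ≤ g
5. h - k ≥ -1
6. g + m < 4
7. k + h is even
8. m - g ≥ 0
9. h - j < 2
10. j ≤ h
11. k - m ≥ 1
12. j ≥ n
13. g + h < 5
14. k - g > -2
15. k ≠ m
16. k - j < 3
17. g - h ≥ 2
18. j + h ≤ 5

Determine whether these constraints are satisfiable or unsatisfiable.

Unsatisfiable

Constraints 5, 8, 11, and 17 give h − k ≥ -1, k − m ≥ 1, m − g ≥ 0, g − h ≥ 2.
Adding all 4 inequalities: the left sides telescope to 0, and the right sides sum to (-1) + 1 + 0 + 2 = 2. So 0 ≥ 2, which is false.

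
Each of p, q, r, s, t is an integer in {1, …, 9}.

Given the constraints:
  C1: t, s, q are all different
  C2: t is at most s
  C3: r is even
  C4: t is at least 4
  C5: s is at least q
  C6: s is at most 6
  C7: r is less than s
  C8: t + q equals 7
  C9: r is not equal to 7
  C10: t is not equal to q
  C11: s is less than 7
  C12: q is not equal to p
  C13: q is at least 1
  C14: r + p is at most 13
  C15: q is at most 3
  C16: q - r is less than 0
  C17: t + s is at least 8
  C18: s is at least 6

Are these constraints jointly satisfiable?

Satisfiable

One satisfying assignment is p = 6, q = 2, r = 4, s = 6, t = 5.
For the less obvious constraints — constraint 8: t + q = 7; constraint 14: r + p = 10; constraint 16: q - r = -2 — and the others hold by inspection.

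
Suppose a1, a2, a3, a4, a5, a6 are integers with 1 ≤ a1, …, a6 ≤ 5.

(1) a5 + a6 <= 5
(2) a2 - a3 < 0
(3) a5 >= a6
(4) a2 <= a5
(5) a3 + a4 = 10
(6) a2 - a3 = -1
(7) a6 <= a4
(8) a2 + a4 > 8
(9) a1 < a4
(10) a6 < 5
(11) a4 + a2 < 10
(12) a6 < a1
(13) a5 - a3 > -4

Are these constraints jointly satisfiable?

Satisfiable

One satisfying assignment is a1 = 3, a2 = 4, a3 = 5, a4 = 5, a5 = 4, a6 = 1.
For the less obvious constraints — constraint 1: a5 + a6 = 5; constraint 2: a2 - a3 = -1; constraint 5: a3 + a4 = 10 — and the others hold by inspection.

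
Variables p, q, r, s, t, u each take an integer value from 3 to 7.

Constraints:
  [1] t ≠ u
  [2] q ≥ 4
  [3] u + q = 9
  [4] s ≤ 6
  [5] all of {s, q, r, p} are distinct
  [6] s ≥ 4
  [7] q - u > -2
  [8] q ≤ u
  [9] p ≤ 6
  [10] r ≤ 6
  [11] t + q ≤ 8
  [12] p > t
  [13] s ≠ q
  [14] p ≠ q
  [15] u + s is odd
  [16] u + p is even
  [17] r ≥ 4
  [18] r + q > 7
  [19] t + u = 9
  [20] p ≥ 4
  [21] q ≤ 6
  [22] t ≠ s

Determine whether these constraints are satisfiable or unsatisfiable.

Constraints 2, 4, 6, 9, 10, 17, 20, and 21 confine each of s, q, r, p to the 3 values {4, …, 6}.
Constraint 5 requires all 4 of them to be distinct, but only 3 values are available — impossible by the pigeonhole principle.

Unsatisfiable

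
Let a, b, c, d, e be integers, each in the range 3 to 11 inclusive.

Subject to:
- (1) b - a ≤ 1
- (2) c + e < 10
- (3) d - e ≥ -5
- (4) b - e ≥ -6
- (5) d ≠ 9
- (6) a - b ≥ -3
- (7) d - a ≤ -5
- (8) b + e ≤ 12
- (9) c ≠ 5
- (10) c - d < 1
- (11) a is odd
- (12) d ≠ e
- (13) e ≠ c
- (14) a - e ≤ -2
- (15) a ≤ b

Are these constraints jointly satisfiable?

Unsatisfiable

Constraints 3, 7, and 14 give a − d ≥ 5, d − e ≥ -5, e − a ≥ 2.
Adding all 3 inequalities: the left sides telescope to 0, and the right sides sum to 5 + (-5) + 2 = 2. So 0 ≥ 2, which is false.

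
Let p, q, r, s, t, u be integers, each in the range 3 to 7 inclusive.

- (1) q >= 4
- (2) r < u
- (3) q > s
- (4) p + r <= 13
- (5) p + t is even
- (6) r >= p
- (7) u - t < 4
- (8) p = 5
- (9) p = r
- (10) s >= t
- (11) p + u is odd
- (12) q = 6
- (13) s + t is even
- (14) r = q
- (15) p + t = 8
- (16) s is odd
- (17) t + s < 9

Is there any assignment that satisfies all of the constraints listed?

Constraint 8 fixes p = 5 and constraint 12 fixes q = 6. Constraints 9 and 14 give p = r = q, so p = q. But 5 ≠ 6 — contradiction.

Unsatisfiable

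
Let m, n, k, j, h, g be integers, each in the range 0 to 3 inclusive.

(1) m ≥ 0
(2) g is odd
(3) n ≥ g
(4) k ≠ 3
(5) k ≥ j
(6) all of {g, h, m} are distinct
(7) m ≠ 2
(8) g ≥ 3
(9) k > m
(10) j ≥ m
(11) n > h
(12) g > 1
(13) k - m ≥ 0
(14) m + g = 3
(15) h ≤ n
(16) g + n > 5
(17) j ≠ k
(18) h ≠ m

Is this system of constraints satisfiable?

Satisfiable

One satisfying assignment is m = 0, n = 3, k = 2, j = 1, h = 2, g = 3.
For the less obvious constraints — constraint 13: k - m = 2; constraint 14: m + g = 3; constraint 16: g + n = 6 — and the others hold by inspection.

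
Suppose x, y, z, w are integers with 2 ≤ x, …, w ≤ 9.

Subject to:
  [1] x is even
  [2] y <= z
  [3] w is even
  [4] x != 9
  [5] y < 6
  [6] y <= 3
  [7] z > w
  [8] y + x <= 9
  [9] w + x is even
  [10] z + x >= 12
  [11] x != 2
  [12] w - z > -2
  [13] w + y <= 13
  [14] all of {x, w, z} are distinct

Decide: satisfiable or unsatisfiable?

Setting (x, y, z, w) = (6, 3, 9, 8) satisfies everything: constraint 8: y + x = 9; constraint 10: z + x = 15, and the others follow.

Satisfiable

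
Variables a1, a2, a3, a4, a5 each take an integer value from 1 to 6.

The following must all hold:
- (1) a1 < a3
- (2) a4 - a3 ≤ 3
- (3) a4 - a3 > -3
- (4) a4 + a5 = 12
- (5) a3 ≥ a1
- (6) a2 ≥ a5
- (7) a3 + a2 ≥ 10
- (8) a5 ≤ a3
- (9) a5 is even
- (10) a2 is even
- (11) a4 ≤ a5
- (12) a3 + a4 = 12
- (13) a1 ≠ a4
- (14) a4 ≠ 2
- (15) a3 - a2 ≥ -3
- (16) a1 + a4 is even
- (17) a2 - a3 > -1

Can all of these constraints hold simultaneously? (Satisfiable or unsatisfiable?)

The assignment a1 = 2, a2 = 6, a3 = 6, a4 = 6, a5 = 6 works:
  constraint 2 holds since a4 - a3 = 0.
  constraint 3 holds since a4 - a3 = 0.
The rest check out directly.

Satisfiable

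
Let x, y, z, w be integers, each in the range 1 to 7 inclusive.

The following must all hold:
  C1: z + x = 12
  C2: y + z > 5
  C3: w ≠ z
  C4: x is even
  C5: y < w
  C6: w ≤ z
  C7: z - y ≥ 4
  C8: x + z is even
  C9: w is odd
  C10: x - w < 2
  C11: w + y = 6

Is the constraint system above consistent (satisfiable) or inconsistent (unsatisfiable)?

One satisfying assignment is x = 6, y = 1, z = 6, w = 5.
For the less obvious constraints — constraint 1: z + x = 12; constraint 2: y + z = 7; constraint 7: z - y = 5 — and the others hold by inspection.

Satisfiable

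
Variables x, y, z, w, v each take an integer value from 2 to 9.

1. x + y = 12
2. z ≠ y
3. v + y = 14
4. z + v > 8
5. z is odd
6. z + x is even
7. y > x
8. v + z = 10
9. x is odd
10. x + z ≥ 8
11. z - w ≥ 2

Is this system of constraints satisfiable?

Satisfiable

One satisfying assignment is x = 3, y = 9, z = 5, w = 2, v = 5.
For the less obvious constraints — constraint 1: x + y = 12; constraint 3: v + y = 14 — and the others hold by inspection.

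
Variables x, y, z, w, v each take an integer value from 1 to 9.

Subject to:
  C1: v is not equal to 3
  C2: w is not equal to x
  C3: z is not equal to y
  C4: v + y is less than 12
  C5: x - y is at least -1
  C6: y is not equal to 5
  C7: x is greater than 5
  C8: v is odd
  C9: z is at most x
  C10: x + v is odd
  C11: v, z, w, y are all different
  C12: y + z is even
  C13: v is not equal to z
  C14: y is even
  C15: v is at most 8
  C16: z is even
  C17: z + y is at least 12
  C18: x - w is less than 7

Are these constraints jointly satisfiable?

Satisfiable

Take x = 8, y = 6, z = 8, w = 2, v = 5. Then constraint 4: v + y = 11; constraint 5: x - y = 2; constraint 17: z + y = 14, and every other listed constraint is also met.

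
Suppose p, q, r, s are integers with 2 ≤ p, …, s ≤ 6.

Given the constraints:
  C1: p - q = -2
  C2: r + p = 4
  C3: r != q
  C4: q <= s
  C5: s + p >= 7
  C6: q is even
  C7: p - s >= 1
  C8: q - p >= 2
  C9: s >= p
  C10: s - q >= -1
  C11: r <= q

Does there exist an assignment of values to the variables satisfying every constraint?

Constraints 7, 8, and 10 give p − s ≥ 1, s − q ≥ -1, q − p ≥ 2.
Adding all 3 inequalities: the left sides telescope to 0, and the right sides sum to 1 + (-1) + 2 = 2. So 0 ≥ 2, which is false.

Unsatisfiable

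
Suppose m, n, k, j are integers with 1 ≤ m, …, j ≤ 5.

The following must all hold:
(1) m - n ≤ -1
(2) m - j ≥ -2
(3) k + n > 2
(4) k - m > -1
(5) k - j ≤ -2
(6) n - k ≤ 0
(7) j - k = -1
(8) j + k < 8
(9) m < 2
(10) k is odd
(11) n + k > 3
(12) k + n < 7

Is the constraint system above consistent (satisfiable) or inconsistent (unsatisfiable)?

Constraints 1, 2, 5, and 6 give m − j ≥ -2, j − k ≥ 2, k − n ≥ 0, n − m ≥ 1.
Adding all 4 inequalities: the left sides telescope to 0, and the right sides sum to (-2) + 2 + 0 + 1 = 1. So 0 ≥ 1, which is false.

Unsatisfiable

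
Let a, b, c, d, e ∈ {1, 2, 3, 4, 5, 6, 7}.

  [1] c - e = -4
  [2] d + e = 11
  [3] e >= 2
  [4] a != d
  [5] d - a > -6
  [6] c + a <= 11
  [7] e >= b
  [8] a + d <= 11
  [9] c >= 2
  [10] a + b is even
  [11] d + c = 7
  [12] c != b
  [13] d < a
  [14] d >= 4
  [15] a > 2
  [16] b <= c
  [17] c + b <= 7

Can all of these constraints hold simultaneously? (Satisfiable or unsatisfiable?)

Satisfiable

Take a = 7, b = 1, c = 3, d = 4, e = 7. Then constraint 1: c - e = -4; constraint 2: d + e = 11, and every other listed constraint is also met.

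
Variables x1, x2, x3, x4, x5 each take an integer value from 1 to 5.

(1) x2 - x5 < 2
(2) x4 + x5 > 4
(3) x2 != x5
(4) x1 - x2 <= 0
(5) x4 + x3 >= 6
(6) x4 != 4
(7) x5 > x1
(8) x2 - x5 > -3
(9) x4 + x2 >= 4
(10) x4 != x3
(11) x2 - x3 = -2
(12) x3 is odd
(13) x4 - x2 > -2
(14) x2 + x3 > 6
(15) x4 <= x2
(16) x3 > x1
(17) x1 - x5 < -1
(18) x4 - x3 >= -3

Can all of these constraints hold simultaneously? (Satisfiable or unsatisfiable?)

Satisfiable

One satisfying assignment is x1 = 1, x2 = 3, x3 = 5, x4 = 3, x5 = 4.
For the less obvious constraints — constraint 1: x2 - x5 = -1; constraint 2: x4 + x5 = 7 — and the others hold by inspection.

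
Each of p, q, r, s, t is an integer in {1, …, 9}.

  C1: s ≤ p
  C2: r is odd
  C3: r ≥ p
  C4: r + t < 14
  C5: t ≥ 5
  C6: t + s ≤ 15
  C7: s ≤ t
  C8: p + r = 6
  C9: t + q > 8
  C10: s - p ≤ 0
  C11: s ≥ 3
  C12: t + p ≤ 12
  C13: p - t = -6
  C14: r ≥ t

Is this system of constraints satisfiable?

From constraints 1 and 11: p ≥ s ≥ 3. From constraints 5 and 14: r ≥ t ≥ 5. Hence p + r ≥ 8. But constraint 8 requires p + r = 6, and 6 < 8. Contradiction.

Unsatisfiable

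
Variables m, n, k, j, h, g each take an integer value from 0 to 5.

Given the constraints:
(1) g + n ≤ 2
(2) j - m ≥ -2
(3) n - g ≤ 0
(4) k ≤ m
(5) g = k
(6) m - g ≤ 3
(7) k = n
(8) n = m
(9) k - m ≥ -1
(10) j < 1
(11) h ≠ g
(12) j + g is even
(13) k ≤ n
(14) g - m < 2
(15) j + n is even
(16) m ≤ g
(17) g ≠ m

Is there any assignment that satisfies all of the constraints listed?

From constraints 5, 7, and 8, g = k = n = m, so g = m. But constraint 17 says g ≠ m. Contradiction.

Unsatisfiable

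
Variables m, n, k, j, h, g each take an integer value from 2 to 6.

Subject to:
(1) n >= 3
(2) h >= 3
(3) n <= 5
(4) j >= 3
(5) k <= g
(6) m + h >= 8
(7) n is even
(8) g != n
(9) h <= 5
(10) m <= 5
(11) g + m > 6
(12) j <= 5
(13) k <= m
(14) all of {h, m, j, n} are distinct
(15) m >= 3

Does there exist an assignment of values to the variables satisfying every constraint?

Unsatisfiable

Constraints 1, 2, 3, 4, 9, 10, 12, and 15 confine each of h, m, j, n to the 3 values {3, …, 5}.
Constraint 14 requires all 4 of them to be distinct, but only 3 values are available — impossible by the pigeonhole principle.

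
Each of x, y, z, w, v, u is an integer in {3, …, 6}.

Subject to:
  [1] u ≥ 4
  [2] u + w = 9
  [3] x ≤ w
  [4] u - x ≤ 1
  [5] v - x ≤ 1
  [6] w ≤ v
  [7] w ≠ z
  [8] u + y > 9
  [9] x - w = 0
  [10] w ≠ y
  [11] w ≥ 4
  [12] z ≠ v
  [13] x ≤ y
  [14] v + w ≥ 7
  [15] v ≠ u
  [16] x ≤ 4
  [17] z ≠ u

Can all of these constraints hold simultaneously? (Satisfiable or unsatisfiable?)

One satisfying assignment is x = 4, y = 5, z = 3, w = 4, v = 4, u = 5.
For the less obvious constraints — constraint 2: u + w = 9; constraint 4: u - x = 1; constraint 5: v - x = 0 — and the others hold by inspection.

Satisfiable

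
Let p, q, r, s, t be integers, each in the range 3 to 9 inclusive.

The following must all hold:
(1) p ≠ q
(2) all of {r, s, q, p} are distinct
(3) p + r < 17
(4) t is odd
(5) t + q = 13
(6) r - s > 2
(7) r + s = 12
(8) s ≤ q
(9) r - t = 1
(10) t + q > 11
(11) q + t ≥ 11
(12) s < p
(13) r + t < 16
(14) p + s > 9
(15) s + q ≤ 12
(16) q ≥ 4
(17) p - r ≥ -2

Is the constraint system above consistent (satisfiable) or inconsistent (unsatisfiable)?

Try p = 7, q = 6, r = 8, s = 4, t = 7.
Check constraint 3: p + r = 15; constraint 5: t + q = 13. The remaining constraints are straightforward to verify.

Satisfiable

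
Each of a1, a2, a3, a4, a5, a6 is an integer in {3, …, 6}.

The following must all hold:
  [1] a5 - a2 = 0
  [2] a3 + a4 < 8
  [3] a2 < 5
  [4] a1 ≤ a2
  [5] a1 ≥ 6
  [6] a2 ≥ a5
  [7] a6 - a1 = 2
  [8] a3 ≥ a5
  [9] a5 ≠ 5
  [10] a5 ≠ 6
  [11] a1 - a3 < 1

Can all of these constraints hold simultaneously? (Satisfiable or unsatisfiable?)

Unsatisfiable

From constraints 4 and 5: a2 ≥ a1 and a1 ≥ 6, so a2 ≥ 6. From constraint 3: a2 ≤ 4. But 4 < 6, so no value of a2 works.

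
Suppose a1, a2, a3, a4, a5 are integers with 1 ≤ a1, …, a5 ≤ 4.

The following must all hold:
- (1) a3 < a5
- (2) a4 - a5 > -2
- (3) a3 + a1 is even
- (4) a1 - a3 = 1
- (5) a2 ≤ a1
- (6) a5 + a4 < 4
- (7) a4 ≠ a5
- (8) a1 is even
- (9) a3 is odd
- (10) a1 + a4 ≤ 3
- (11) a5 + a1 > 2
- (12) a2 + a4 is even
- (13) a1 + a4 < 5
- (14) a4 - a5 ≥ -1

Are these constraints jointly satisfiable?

Constraint 9 makes a3 odd and constraint 8 makes a1 even, so a3 + a1 must be odd. Constraint 3 says a3 + a1 is even — contradiction.

Unsatisfiable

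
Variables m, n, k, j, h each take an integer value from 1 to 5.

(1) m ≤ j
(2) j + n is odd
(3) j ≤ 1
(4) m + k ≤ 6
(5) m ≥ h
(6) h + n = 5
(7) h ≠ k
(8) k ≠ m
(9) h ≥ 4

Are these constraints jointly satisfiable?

From constraints 5 and 9: m ≥ h and h ≥ 4, so m ≥ 4. From constraints 1 and 3: m ≤ j and j ≤ 1, so m ≤ 1. But 1 < 4, so no value of m works.

Unsatisfiable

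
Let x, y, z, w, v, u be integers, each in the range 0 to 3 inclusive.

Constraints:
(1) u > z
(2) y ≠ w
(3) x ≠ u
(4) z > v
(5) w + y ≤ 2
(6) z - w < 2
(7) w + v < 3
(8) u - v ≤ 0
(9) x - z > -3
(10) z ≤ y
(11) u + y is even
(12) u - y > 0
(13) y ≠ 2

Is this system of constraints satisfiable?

Constraints 4, 8, 10, and 12 give z ≤ y, y < u, u ≤ v, v < z. Chaining: z ≤ y < u ≤ v < z, which forces z < z — impossible.

Unsatisfiable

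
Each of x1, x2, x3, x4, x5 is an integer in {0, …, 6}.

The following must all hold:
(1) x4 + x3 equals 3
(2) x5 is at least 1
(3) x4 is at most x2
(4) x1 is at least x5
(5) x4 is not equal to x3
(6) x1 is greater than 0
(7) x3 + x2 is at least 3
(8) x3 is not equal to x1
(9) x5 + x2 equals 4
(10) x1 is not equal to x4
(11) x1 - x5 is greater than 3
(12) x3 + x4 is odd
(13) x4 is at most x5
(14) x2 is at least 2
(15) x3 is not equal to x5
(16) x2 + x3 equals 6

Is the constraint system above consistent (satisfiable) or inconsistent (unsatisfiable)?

Setting (x1, x2, x3, x4, x5) = (6, 3, 3, 0, 1) satisfies everything: constraint 1: x4 + x3 = 3; constraint 7: x3 + x2 = 6, and the others follow.

Satisfiable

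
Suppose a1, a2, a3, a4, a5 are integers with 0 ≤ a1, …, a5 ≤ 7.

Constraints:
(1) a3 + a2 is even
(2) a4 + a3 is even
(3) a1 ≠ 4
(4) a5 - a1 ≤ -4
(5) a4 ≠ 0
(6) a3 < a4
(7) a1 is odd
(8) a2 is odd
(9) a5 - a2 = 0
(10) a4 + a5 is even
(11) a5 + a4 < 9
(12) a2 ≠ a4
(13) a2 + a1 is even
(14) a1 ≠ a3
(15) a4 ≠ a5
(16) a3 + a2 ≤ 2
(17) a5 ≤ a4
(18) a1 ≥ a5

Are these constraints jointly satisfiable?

Satisfiable

Setting (a1, a2, a3, a4, a5) = (7, 1, 1, 5, 1) satisfies everything: constraint 4: a5 - a1 = -6; constraint 9: a5 - a2 = 0; constraint 11: a5 + a4 = 6, and the others follow.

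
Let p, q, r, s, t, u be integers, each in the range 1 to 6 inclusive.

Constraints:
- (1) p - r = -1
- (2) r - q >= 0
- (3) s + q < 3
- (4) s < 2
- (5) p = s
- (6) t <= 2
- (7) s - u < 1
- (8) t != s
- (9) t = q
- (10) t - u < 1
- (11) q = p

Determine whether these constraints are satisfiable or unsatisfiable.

From constraints 5, 9, and 11, t = q = p = s, so t = s. But constraint 8 says t ≠ s. Contradiction.

Unsatisfiable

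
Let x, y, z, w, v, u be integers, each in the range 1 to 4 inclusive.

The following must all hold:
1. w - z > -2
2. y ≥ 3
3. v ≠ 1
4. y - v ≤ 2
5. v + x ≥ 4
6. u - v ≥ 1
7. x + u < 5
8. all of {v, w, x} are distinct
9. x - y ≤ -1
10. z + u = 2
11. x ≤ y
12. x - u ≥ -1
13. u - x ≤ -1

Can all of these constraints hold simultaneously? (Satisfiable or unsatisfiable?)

Constraints 4, 6, 9, and 13 give v − y ≥ -2, y − x ≥ 1, x − u ≥ 1, u − v ≥ 1.
Adding all 4 inequalities: the left sides telescope to 0, and the right sides sum to (-2) + 1 + 1 + 1 = 1. So 0 ≥ 1, which is false.

Unsatisfiable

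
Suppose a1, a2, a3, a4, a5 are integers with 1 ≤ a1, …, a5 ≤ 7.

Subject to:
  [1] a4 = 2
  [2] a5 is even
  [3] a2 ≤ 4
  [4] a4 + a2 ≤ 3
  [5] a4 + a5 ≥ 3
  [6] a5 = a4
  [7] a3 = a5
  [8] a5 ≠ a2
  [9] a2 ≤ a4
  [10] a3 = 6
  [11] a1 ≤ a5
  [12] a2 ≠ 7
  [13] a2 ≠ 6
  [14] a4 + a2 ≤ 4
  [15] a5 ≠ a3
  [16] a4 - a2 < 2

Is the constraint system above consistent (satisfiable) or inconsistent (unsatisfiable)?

Unsatisfiable

Constraint 10 fixes a3 = 6 and constraint 1 fixes a4 = 2. Constraints 6 and 7 give a3 = a5 = a4, so a3 = a4. But 6 ≠ 2 — contradiction.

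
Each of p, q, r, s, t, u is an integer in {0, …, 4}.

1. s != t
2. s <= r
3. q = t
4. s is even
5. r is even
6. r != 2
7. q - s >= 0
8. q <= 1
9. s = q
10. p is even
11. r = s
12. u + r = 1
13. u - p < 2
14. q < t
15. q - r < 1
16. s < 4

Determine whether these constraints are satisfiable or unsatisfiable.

Unsatisfiable

From constraints 3 and 9, s = q = t, so s = t. But constraint 1 says s ≠ t. Contradiction.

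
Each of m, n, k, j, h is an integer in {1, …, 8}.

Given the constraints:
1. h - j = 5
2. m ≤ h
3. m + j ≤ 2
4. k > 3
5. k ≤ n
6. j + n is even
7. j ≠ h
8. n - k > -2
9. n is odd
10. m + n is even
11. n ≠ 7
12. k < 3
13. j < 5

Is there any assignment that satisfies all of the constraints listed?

Unsatisfiable

From constraint 4: k ≥ 4. From constraint 12: k ≤ 2. But 2 < 4, so no value of k works.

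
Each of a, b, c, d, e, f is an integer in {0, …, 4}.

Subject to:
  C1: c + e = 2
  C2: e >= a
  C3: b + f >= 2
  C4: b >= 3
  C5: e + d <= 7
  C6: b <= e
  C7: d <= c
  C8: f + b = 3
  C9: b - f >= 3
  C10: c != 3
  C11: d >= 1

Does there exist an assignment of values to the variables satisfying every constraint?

Unsatisfiable

From constraints 7 and 11: c ≥ d ≥ 1. From constraints 4 and 6: e ≥ b ≥ 3. Hence c + e ≥ 4. But constraint 1 requires c + e = 2, and 2 < 4. Contradiction.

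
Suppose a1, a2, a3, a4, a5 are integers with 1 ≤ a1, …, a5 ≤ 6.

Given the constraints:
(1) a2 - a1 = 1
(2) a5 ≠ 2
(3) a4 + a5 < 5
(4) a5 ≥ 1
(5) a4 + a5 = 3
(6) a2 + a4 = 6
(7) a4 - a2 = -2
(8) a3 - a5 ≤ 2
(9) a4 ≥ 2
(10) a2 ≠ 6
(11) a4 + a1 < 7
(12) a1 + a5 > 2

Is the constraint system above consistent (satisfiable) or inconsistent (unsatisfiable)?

Satisfiable

One satisfying assignment is a1 = 3, a2 = 4, a3 = 1, a4 = 2, a5 = 1.
For the less obvious constraints — constraint 1: a2 - a1 = 1; constraint 3: a4 + a5 = 3 — and the others hold by inspection.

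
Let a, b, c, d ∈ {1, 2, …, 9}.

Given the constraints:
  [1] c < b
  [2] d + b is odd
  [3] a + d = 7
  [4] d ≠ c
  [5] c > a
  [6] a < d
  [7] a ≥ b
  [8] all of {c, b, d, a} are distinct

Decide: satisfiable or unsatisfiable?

Constraints 1, 5, and 7 give c < b, b ≤ a, a < c. Chaining: c < b ≤ a < c, which forces c < c — impossible.

Unsatisfiable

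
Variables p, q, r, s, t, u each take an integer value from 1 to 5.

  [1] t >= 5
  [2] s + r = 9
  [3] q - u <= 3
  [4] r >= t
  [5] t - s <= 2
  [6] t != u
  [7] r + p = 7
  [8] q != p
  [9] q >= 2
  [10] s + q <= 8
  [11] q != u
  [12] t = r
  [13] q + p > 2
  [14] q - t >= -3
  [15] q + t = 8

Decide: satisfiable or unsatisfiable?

The assignment p = 2, q = 3, r = 5, s = 4, t = 5, u = 1 works:
  constraint 2 holds since s + r = 9.
  constraint 3 holds since q - u = 2.
  constraint 5 holds since t - s = 1.
The rest check out directly.

Satisfiable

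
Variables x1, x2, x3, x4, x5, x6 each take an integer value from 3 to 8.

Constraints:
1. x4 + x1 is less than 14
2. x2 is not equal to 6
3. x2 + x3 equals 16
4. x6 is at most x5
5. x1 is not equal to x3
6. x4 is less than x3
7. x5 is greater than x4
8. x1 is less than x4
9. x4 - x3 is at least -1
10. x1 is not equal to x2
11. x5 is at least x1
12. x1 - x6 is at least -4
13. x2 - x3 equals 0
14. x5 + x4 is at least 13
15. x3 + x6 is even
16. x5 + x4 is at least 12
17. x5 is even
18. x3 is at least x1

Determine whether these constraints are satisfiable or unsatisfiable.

Take x1 = 5, x2 = 8, x3 = 8, x4 = 7, x5 = 8, x6 = 6. Then constraint 1: x4 + x1 = 12; constraint 3: x2 + x3 = 16; constraint 9: x4 - x3 = -1, and every other listed constraint is also met.

Satisfiable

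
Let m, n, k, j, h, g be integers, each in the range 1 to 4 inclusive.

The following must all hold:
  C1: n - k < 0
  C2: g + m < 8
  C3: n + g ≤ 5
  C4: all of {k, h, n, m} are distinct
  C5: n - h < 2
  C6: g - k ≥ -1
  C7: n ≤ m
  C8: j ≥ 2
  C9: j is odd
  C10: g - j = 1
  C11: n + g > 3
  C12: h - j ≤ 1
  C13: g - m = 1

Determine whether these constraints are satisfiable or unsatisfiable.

Try m = 3, n = 1, k = 4, j = 3, h = 2, g = 4.
Check constraint 1: n - k = -3; constraint 2: g + m = 7; constraint 3: n + g = 5. The remaining constraints are straightforward to verify.

Satisfiable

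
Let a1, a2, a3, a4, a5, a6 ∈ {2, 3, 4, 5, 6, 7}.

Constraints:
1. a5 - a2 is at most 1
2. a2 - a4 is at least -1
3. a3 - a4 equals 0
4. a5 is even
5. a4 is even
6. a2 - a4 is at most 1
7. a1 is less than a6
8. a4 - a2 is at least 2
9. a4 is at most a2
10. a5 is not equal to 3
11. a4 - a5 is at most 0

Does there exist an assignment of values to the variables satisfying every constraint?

Constraints 1, 8, and 11 give a4 − a2 ≥ 2, a2 − a5 ≥ -1, a5 − a4 ≥ 0.
Adding all 3 inequalities: the left sides telescope to 0, and the right sides sum to 2 + (-1) + 0 = 1. So 0 ≥ 1, which is false.

Unsatisfiable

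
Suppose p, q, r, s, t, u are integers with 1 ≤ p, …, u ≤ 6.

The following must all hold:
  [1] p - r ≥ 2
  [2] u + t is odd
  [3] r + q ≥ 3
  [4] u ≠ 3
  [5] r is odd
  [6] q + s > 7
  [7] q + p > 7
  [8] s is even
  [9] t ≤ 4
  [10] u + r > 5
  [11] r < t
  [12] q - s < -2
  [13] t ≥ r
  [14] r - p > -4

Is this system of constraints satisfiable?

Satisfiable

Setting (p, q, r, s, t, u) = (6, 2, 3, 6, 4, 5) satisfies everything: constraint 1: p - r = 3; constraint 3: r + q = 5; constraint 6: q + s = 8, and the others follow.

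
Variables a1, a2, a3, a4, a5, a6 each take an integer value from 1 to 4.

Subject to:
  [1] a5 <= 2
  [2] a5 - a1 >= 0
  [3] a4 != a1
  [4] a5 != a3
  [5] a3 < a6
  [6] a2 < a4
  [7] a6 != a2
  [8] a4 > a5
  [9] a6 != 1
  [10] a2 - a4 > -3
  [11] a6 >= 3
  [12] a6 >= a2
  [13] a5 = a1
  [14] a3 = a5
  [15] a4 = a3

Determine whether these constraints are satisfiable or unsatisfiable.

From constraints 13, 14, and 15, a4 = a3 = a5 = a1, so a4 = a1. But constraint 3 says a4 ≠ a1. Contradiction.

Unsatisfiable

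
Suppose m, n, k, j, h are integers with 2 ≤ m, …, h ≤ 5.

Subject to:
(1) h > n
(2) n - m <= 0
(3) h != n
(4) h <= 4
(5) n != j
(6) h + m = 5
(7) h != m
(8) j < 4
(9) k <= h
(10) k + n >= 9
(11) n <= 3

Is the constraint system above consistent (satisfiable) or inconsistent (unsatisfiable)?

From constraints 4 and 9: k ≤ h ≤ 4. From constraint 11: n ≤ 3. Hence k + n ≤ 7. But constraint 10 requires k + n ≥ 9, and 9 > 7. Contradiction.

Unsatisfiable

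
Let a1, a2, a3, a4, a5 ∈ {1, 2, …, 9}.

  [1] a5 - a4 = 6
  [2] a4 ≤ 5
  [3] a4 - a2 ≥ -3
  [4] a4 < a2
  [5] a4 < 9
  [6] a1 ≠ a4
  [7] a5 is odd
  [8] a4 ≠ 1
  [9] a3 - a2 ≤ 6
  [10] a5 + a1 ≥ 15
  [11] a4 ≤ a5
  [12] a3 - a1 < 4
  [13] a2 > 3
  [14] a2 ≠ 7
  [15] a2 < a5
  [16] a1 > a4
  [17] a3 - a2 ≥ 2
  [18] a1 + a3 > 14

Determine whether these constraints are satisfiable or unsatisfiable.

Satisfiable

Setting (a1, a2, a3, a4, a5) = (6, 6, 9, 3, 9) satisfies everything: constraint 1: a5 - a4 = 6; constraint 3: a4 - a2 = -3, and the others follow.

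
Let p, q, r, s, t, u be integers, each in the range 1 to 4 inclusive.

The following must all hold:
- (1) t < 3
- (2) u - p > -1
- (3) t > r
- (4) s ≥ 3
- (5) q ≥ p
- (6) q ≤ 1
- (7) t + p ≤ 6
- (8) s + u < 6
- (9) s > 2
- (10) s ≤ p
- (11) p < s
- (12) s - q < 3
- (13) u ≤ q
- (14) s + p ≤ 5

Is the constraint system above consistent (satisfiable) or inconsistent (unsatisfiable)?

From constraints 4 and 10: p ≥ s and s ≥ 3, so p ≥ 3. From constraints 5 and 6: p ≤ q and q ≤ 1, so p ≤ 1. But 1 < 3, so no value of p works.

Unsatisfiable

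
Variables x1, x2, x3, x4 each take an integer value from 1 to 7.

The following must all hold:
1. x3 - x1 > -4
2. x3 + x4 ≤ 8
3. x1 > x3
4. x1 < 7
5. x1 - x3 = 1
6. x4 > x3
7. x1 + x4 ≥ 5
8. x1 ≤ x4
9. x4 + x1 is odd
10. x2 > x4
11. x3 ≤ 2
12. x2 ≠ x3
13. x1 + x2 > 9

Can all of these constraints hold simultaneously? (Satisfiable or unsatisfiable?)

Satisfiable

The assignment x1 = 3, x2 = 7, x3 = 2, x4 = 4 works:
  constraint 1 holds since x3 - x1 = -1.
  constraint 2 holds since x3 + x4 = 6.
  constraint 5 holds since x1 - x3 = 1.
The rest check out directly.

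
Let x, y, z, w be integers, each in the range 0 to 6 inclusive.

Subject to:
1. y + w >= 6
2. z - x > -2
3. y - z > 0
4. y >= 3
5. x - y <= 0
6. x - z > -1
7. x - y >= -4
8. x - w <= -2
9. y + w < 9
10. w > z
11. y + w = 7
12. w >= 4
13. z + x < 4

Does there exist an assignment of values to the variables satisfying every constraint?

Satisfiable

Setting (x, y, z, w) = (1, 3, 0, 4) satisfies everything: constraint 1: y + w = 7; constraint 2: z - x = -1; constraint 3: y - z = 3, and the others follow.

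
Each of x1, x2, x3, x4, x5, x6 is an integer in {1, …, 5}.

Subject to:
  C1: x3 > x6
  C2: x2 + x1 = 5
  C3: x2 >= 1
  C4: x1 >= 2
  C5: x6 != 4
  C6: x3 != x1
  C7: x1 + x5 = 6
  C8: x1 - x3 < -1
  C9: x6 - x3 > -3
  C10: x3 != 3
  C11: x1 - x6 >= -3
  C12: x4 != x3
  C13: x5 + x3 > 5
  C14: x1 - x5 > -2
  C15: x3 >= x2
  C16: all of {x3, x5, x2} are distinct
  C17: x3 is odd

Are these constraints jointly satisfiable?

One satisfying assignment is x1 = 3, x2 = 2, x3 = 5, x4 = 2, x5 = 3, x6 = 3.
For the less obvious constraints — constraint 2: x2 + x1 = 5; constraint 7: x1 + x5 = 6; constraint 8: x1 - x3 = -2 — and the others hold by inspection.

Satisfiable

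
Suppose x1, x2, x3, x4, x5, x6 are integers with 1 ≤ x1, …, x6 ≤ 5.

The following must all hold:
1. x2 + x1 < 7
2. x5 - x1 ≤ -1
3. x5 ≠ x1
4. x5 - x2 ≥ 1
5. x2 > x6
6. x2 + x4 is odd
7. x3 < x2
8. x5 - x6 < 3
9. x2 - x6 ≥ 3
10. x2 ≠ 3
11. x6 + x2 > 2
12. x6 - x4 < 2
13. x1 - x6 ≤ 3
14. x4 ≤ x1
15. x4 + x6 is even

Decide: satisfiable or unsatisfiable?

Constraints 2, 4, 9, and 13 give x6 − x1 ≥ -3, x1 − x5 ≥ 1, x5 − x2 ≥ 1, x2 − x6 ≥ 3.
Adding all 4 inequalities: the left sides telescope to 0, and the right sides sum to (-3) + 1 + 1 + 3 = 2. So 0 ≥ 2, which is false.

Unsatisfiable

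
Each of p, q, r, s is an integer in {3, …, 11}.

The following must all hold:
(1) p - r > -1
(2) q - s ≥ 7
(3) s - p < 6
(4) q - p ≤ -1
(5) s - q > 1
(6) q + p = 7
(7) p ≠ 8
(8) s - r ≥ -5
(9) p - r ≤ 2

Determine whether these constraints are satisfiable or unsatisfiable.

Unsatisfiable

Constraints 2, 4, 8, and 9 give p − q ≥ 1, q − s ≥ 7, s − r ≥ -5, r − p ≥ -2.
Adding all 4 inequalities: the left sides telescope to 0, and the right sides sum to 1 + 7 + (-5) + (-2) = 1. So 0 ≥ 1, which is false.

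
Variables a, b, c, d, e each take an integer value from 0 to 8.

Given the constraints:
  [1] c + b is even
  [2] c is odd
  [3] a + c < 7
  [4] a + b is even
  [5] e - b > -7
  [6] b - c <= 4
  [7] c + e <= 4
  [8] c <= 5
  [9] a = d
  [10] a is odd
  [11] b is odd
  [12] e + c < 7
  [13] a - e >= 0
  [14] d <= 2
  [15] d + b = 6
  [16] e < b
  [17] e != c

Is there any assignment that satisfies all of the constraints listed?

Satisfiable

Try a = 1, b = 5, c = 3, d = 1, e = 1.
Check constraint 3: a + c = 4; constraint 5: e - b = -4; constraint 6: b - c = 2. The remaining constraints are straightforward to verify.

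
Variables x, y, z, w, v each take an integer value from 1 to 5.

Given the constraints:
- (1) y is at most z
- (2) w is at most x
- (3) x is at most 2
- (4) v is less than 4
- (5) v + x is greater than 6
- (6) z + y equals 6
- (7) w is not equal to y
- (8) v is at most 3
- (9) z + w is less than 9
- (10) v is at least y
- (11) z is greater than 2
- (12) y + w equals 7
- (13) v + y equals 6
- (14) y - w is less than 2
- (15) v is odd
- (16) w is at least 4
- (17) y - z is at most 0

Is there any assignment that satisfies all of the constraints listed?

From constraints 8 and 10: y ≤ v ≤ 3. From constraints 2 and 3: w ≤ x ≤ 2. Hence y + w ≤ 5. But constraint 12 requires y + w = 7, and 7 > 5. Contradiction.

Unsatisfiable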